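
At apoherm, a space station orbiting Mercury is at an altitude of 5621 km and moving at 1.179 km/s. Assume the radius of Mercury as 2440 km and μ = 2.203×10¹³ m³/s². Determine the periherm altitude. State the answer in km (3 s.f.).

r_a = 2440 + 5621 = 8061.0 km = 8.061×10⁶ m.
Specific energy ε = v²/2 − μ/r = -2.038×10⁶ J/kg, so a = −μ/(2ε) = 5.405×10⁶ m.
The apsides satisfy r_p + r_a = 2a, so the periherm radius is 2a − r_a = 2.749×10⁶ m = 2749.2 km.
Periherm altitude = 2749.2 − 2440 = 309.20 km.

periherm altitude ≈ 309 km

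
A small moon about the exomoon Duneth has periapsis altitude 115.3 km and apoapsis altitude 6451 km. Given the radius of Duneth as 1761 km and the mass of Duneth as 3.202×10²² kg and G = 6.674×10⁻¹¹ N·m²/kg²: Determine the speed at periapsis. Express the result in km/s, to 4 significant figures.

μ = GM = 6.674×10⁻¹¹ × 3.202×10²² = 2.137×10¹² m³/s².
r_p = 1761 + 115.3 = 1876.3 km = 1.8763×10⁶ m.
r_a = 1761 + 6451 = 8212.0 km = 8.2120×10⁶ m.
Semi-major axis a = (r_p + r_a)/2 = 5044.1 km = 5.044×10⁶ m.
Vis-viva: v² = μ(2/r − 1/a) = 2.137×10¹² × (1.066×10⁻⁶ − 1.982×10⁻⁷) = 1.854×10⁶ m²/s².
v = 1362 m/s = 1.362 km/s.

v ≈ 1.362 km/s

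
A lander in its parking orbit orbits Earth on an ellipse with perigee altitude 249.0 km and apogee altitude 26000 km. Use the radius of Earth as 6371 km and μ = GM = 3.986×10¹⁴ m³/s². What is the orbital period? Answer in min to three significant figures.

r_p = 6371 + 249.0 = 6620.0 km = 6.6200×10⁶ m.
r_a = 6371 + 26000 = 32371 km = 3.2371×10⁷ m.
Semi-major axis a = (r_p + r_a)/2 = (6620.0 + 32371)/2 = 19496 km = 1.950×10⁷ m.
By Kepler's third law T = 2π√(a³/μ) = 2π × 4.312×10³ = 2.709×10⁴ s.
= 451.5 min.

T ≈ 452 min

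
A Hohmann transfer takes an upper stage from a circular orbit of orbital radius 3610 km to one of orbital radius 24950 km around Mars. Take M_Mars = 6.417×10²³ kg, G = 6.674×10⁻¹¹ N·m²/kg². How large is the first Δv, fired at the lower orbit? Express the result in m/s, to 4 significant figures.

μ = GM = 6.674×10⁻¹¹ × 6.417×10²³ = 4.283×10¹³ m³/s².
r₁ = 3610 km = 3.610×10⁶ m.
r₂ = 24950 km = 2.495×10⁷ m.
Transfer ellipse a_t = (r₁ + r₂)/2 = 1.428×10⁷ m.
At r₁: circular v_c1 = √(μ/r₁) = 3444 m/s; transfer-periapsis v_p = √[μ(2/r₁ − 1/a_t)] = 4553 m/s.
Δv₁ = v_p − v_c1 = 1108 m/s.

Δv ≈ 1108 m/s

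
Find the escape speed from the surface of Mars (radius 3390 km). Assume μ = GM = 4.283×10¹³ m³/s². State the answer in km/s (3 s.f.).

r = R = 3.390×10⁶ m.
Escape speed v_esc = √(2μ/r) = √(2 × 4.283×10¹³ / 3.390×10⁶) = √(2.527×10⁷) = 5027 m/s.
= 5.027 km/s.

v_esc ≈ 5.03 km/s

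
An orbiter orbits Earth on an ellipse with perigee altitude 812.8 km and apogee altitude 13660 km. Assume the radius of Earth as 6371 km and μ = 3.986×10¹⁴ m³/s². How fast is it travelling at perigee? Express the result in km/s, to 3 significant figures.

r_p = 6371 + 812.8 = 7183.8 km = 7.1838×10⁶ m.
r_a = 6371 + 13660 = 20031 km = 2.0031×10⁷ m.
Semi-major axis a = (r_p + r_a)/2 = 13607 km = 1.361×10⁷ m.
Vis-viva: v² = μ(2/r − 1/a) = 3.986×10¹⁴ × (2.784×10⁻⁷ − 7.349×10⁻⁸) = 8.168×10⁷ m²/s².
v = 9038 m/s = 9.038 km/s.

v ≈ 9.04 km/s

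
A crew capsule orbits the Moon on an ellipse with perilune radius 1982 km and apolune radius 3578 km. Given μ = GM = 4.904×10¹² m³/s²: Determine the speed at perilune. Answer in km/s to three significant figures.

Semi-major axis a = (r_p + r_a)/2 = 2780.0 km = 2.780×10⁶ m.
Vis-viva: v² = μ(2/r − 1/a) = 4.904×10¹² × (1.009×10⁻⁶ − 3.597×10⁻⁷) = 3.185×10⁶ m²/s².
v = 1785 m/s = 1.785 km/s.

v ≈ 1.78 km/s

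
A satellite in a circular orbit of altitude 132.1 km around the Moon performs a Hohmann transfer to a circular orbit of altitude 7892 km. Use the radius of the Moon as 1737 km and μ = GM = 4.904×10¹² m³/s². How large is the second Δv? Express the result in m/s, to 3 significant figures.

r₁ = 1737 + 132.1 = 1869.1 km = 1.8691×10⁶ m.
r₂ = 1737 + 7892 = 9629.0 km = 9.6290×10⁶ m.
Transfer ellipse a_t = (r₁ + r₂)/2 = 5.749×10⁶ m.
At r₁: circular v_c1 = √(μ/r₁) = 1620 m/s; transfer-perilune v_p = √[μ(2/r₁ − 1/a_t)] = 2096 m/s.
At r₂: circular v_c2 = √(μ/r₂) = 713.6 m/s; transfer-apolune v_a = √[μ(2/r₂ − 1/a_t)] = 406.9 m/s.
Δv₂ = v_c2 − v_a = 306.7 m/s.

Δv ≈ 307 m/s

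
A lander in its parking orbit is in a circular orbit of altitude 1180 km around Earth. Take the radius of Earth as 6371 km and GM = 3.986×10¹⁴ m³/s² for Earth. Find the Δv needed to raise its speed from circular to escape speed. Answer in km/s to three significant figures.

r = 6371 + 1180 = 7551.0 km = 7.5510×10⁶ m.
Circular speed v_c = √(μ/r) = 7266 m/s.
Escape speed v_esc = √(2μ/r) = √2 × v_c = 10270 m/s.
Δv = v_esc − v_c = 3009 m/s = 3.009 km/s.

Δv ≈ 3.01 km/s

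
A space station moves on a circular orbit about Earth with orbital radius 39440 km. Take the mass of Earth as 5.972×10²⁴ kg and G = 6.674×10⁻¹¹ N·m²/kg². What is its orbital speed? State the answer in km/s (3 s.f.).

μ = GM = 6.674×10⁻¹¹ × 5.972×10²⁴ = 3.986×10¹⁴ m³/s².
r = 39440 km = 3.944×10⁷ m.
For a circular orbit v = √(μ/r) = √(3.986×10¹⁴ / 3.944×10⁷) = √(1.011×10⁷) = 3179 m/s.
That is 3.179 km/s.

v ≈ 3.18 km/s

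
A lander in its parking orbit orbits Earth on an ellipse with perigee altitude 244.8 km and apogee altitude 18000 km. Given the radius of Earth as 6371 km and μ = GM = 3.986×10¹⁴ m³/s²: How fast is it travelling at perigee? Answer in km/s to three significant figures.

r_p = 6371 + 244.8 = 6615.8 km = 6.6158×10⁶ m.
r_a = 6371 + 18000 = 24371 km = 2.4371×10⁷ m.
Semi-major axis a = (r_p + r_a)/2 = 15493 km = 1.549×10⁷ m.
Vis-viva: v² = μ(2/r − 1/a) = 3.986×10¹⁴ × (3.023×10⁻⁷ − 6.454×10⁻⁸) = 9.477×10⁷ m²/s².
v = 9735 m/s = 9.735 km/s.

v ≈ 9.74 km/s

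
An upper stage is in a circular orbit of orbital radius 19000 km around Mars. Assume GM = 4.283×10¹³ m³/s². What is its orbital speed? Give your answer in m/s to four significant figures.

v ≈ 1501 m/s

r = 19000 km = 1.900×10⁷ m.
For a circular orbit v = √(μ/r) = √(4.283×10¹³ / 1.900×10⁷) = √(2.254×10⁶) = 1501 m/s.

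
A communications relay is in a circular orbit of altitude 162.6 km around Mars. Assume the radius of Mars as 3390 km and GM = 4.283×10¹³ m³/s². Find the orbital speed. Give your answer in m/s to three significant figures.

v ≈ 3470 m/s

r = 3390 + 162.6 = 3552.6 km = 3.5526×10⁶ m.
For a circular orbit v = √(μ/r) = √(4.283×10¹³ / 3.553×10⁶) = √(1.206×10⁷) = 3472 m/s.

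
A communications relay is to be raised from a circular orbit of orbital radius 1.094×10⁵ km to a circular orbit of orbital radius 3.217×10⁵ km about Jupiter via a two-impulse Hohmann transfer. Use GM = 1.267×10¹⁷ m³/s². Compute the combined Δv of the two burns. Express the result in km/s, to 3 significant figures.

Δv_total ≈ 13.3 km/s

r₁ = 1.094×10⁵ km = 1.094×10⁸ m.
r₂ = 3.217×10⁵ km = 3.217×10⁸ m.
Transfer ellipse a_t = (r₁ + r₂)/2 = 2.156×10⁸ m.
At r₁: circular v_c1 = √(μ/r₁) = 34030 m/s; transfer-perijove v_p = √[μ(2/r₁ − 1/a_t)] = 41570 m/s.
Δv₁ = v_p − v_c1 = 7544 m/s.
At r₂: circular v_c2 = √(μ/r₂) = 19850 m/s; transfer-apojove v_a = √[μ(2/r₂ − 1/a_t)] = 14140 m/s.
Δv₂ = v_c2 − v_a = 5707 m/s.
Total Δv = Δv₁ + Δv₂ = 13250 m/s = 13.25 km/s.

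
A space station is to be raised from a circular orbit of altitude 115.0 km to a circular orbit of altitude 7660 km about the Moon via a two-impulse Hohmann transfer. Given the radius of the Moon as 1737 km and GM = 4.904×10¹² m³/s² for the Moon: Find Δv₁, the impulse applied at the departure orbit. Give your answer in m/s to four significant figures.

Δv ≈ 476.1 m/s

r₁ = 1737 + 115.0 = 1852.0 km = 1.8520×10⁶ m.
r₂ = 1737 + 7660 = 9397.0 km = 9.3970×10⁶ m.
Transfer ellipse a_t = (r₁ + r₂)/2 = 5.624×10⁶ m.
At r₁: circular v_c1 = √(μ/r₁) = 1627 m/s; transfer-perilune v_p = √[μ(2/r₁ − 1/a_t)] = 2103 m/s.
Δv₁ = v_p − v_c1 = 476.1 m/s.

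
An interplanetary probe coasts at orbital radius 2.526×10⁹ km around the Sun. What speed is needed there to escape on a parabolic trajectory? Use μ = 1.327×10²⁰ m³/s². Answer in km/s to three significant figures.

r = 2.526×10⁹ km = 2.526×10¹² m.
Escape speed v_esc = √(2μ/r) = √(2 × 1.327×10²⁰ / 2.526×10¹²) = √(1.051×10⁸) = 10250 m/s.
= 10.25 km/s.

v_esc ≈ 10.3 km/s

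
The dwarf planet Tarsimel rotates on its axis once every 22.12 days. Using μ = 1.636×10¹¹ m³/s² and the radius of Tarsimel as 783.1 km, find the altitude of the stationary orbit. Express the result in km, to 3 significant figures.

h_sync ≈ 24000 km

T = 22.12 days = 1.911×10⁶ s.
A synchronous orbit has period T, so by Kepler's third law a = (μT²/4π²)^(1/3).
μT²/4π² = 1.636×10¹¹ × (1.911×10⁶)² / 39.48 = 1.514×10²² m³.
a = 2.474×10⁷ m = 24737 km.
Altitude h = a − R = 24737 − 783.1 = 23954 km.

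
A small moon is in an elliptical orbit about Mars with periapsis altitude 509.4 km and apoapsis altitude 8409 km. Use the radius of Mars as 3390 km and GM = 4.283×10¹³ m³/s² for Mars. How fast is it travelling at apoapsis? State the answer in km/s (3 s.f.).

r_p = 3390 + 509.4 = 3899.4 km = 3.8994×10⁶ m.
r_a = 3390 + 8409 = 11799 km = 1.1799×10⁷ m.
Semi-major axis a = (r_p + r_a)/2 = 7849.2 km = 7.849×10⁶ m.
Vis-viva: v² = μ(2/r − 1/a) = 4.283×10¹³ × (1.695×10⁻⁷ − 1.274×10⁻⁷) = 1.803×10⁶ m²/s².
v = 1343 m/s = 1.343 km/s.

v ≈ 1.34 km/s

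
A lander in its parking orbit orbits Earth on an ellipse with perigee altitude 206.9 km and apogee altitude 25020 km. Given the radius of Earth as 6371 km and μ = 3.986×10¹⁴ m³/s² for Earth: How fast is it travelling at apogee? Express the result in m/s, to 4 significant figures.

r_p = 6371 + 206.9 = 6577.9 km = 6.5779×10⁶ m.
r_a = 6371 + 25020 = 31391 km = 3.1391×10⁷ m.
Semi-major axis a = (r_p + r_a)/2 = 18984 km = 1.898×10⁷ m.
Vis-viva: v² = μ(2/r − 1/a) = 3.986×10¹⁴ × (6.371×10⁻⁸ − 5.267×10⁻⁸) = 4.400×10⁶ m²/s².
v = 2098 m/s.

v ≈ 2098 m/s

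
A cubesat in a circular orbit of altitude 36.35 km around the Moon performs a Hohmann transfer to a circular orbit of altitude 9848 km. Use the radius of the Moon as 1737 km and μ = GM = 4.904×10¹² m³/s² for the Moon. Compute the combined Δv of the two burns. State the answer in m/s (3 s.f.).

r₁ = 1737 + 36.35 = 1773.3 km = 1.7734×10⁶ m.
r₂ = 1737 + 9848 = 11585 km = 1.1585×10⁷ m.
Transfer ellipse a_t = (r₁ + r₂)/2 = 6.679×10⁶ m.
At r₁: circular v_c1 = √(μ/r₁) = 1663 m/s; transfer-perilune v_p = √[μ(2/r₁ − 1/a_t)] = 2190 m/s.
Δv₁ = v_p − v_c1 = 527.2 m/s.
At r₂: circular v_c2 = √(μ/r₂) = 650.6 m/s; transfer-apolune v_a = √[μ(2/r₂ − 1/a_t)] = 335.2 m/s.
Δv₂ = v_c2 − v_a = 315.4 m/s.
Total Δv = Δv₁ + Δv₂ = 842.5 m/s.

Δv_total ≈ 843 m/s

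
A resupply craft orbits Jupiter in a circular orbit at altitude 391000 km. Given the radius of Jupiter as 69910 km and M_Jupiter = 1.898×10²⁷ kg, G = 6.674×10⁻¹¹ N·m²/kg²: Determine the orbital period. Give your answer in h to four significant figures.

T ≈ 48.52 h

μ = GM = 6.674×10⁻¹¹ × 1.898×10²⁷ = 1.267×10¹⁷ m³/s².
r = 69910 + 391000 = 460910 km = 4.6091×10⁸ m.
Kepler's third law: T = 2π√(r³/μ) = 2π√((4.609×10⁸)³ / 1.267×10¹⁷).
r³/μ = 7.730×10⁸ s², so T = 2π × 2.780×10⁴ = 1.747×10⁵ s.
Converting: 1.747×10⁵ s ÷ 3600 = 48.52 h.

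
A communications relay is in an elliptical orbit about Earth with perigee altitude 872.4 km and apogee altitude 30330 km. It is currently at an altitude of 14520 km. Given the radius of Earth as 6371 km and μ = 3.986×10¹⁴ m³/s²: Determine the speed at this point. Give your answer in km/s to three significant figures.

v ≈ 4.47 km/s

r_p = 6371 + 872.4 = 7243.4 km = 7.2434×10⁶ m.
r_a = 6371 + 30330 = 36701 km = 3.6701×10⁷ m.
r = 6371 + 14520 = 20891 km = 2.089×10⁷ m.
Semi-major axis a = (r_p + r_a)/2 = 21972 km = 2.197×10⁷ m.
Vis-viva: v² = μ(2/r − 1/a) = 3.986×10¹⁴ × (9.574×10⁻⁸ − 4.551×10⁻⁸) = 2.002×10⁷ m²/s².
v = 4474 m/s = 4.474 km/s.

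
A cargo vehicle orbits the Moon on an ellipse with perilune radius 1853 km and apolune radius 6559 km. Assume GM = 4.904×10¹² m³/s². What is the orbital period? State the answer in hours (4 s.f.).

T ≈ 6.798 hours

Semi-major axis a = (r_p + r_a)/2 = (1853.0 + 6559.0)/2 = 4206.0 km = 4.206×10⁶ m.
By Kepler's third law T = 2π√(a³/μ) = 2π × 3.895×10³ = 2.447×10⁴ s.
= 6.798 hours.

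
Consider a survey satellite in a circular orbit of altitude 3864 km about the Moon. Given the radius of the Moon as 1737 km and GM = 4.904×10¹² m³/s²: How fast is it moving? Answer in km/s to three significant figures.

r = 1737 + 3864 = 5601.0 km = 5.6010×10⁶ m.
For a circular orbit v = √(μ/r) = √(4.904×10¹² / 5.601×10⁶) = √(8.756×10⁵) = 935.7 m/s.
That is 0.9357 km/s.

v ≈ 0.936 km/s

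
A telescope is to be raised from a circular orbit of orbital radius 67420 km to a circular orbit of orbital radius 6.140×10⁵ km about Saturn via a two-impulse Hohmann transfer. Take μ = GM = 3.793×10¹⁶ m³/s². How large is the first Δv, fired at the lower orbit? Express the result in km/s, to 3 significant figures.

r₁ = 67420 km = 6.742×10⁷ m.
r₂ = 6.140×10⁵ km = 6.140×10⁸ m.
Transfer ellipse a_t = (r₁ + r₂)/2 = 3.407×10⁸ m.
At r₁: circular v_c1 = √(μ/r₁) = 23720 m/s; transfer-perikrone v_p = √[μ(2/r₁ − 1/a_t)] = 31840 m/s.
Δv₁ = v_p − v_c1 = 8122 m/s.
= 8.122 km/s.

Δv ≈ 8.12 km/s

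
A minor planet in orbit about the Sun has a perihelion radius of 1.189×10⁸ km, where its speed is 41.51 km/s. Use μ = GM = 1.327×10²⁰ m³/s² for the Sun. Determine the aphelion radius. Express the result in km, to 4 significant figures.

r_p = 1.189×10¹¹ m.
Specific energy ε = v²/2 − μ/r = -2.545×10⁸ J/kg, so a = −μ/(2ε) = 2.607×10¹¹ m.
The apsides satisfy r_p + r_a = 2a, so the aphelion radius is 2a − r_p = 4.025×10¹¹ m = 4.0247×10⁸ km.

aphelion radius ≈ 4.025×10⁸ km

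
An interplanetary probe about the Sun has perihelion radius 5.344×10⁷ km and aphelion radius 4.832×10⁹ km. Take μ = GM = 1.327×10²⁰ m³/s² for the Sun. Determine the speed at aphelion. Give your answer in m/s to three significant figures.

v ≈ 775 m/s

Semi-major axis a = (r_p + r_a)/2 = 2.4427×10⁹ km = 2.443×10¹² m.
Vis-viva: v² = μ(2/r − 1/a) = 1.327×10²⁰ × (4.139×10⁻¹³ − 4.094×10⁻¹³) = 6.008×10⁵ m²/s².
v = 775.1 m/s.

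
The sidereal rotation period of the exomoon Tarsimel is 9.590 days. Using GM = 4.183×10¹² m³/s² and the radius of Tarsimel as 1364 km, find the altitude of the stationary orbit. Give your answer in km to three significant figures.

T = 9.590 days = 8.286×10⁵ s.
A synchronous orbit has period T, so by Kepler's third law a = (μT²/4π²)^(1/3).
μT²/4π² = 4.183×10¹² × (8.286×10⁵)² / 39.48 = 7.274×10²² m³.
a = 4.174×10⁷ m = 41744 km.
Altitude h = a − R = 41744 − 1364 = 40380 km.

h_sync ≈ 40400 km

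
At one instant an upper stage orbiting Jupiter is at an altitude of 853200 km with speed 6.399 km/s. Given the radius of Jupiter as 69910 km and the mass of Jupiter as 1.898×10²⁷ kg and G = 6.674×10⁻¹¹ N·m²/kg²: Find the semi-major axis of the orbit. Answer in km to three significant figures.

μ = GM = 6.674×10⁻¹¹ × 1.898×10²⁷ = 1.267×10¹⁷ m³/s².
r = 69910 + 853200 = 9.2311×10⁵ km = 9.231×10⁸ m.
Vis-viva rearranged: 1/a = 2/r − v²/μ = 2.167×10⁻⁹ − 3.233×10⁻¹⁰ = 1.843×10⁻⁹ m⁻¹.
a = 5.425×10⁸ m = 5.4249×10⁵ km.

a ≈ 5.42×10⁵ km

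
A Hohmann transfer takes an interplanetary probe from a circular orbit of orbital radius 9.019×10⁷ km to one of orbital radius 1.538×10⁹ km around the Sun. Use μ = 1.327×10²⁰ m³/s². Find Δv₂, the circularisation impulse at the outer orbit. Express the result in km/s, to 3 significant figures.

Δv ≈ 6.20 km/s

r₁ = 9.019×10⁷ km = 9.019×10¹⁰ m.
r₂ = 1.538×10⁹ km = 1.538×10¹² m.
Transfer ellipse a_t = (r₁ + r₂)/2 = 8.141×10¹¹ m.
At r₁: circular v_c1 = √(μ/r₁) = 38360 m/s; transfer-perihelion v_p = √[μ(2/r₁ − 1/a_t)] = 52720 m/s.
At r₂: circular v_c2 = √(μ/r₂) = 9289 m/s; transfer-aphelion v_a = √[μ(2/r₂ − 1/a_t)] = 3092 m/s.
Δv₂ = v_c2 − v_a = 6197 m/s.
= 6.197 km/s.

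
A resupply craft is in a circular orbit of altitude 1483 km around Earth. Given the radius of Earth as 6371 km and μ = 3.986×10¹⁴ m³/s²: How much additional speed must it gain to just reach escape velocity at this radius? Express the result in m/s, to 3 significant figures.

r = 6371 + 1483 = 7854.0 km = 7.8540×10⁶ m.
Circular speed v_c = √(μ/r) = 7124 m/s.
Escape speed v_esc = √(2μ/r) = √2 × v_c = 10070 m/s.
Δv = v_esc − v_c = 2951 m/s.

Δv ≈ 2950 m/s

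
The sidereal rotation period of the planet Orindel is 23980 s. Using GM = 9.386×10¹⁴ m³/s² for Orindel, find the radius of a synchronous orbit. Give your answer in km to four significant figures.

r_sync ≈ 23910 km

A synchronous orbit has period T, so by Kepler's third law a = (μT²/4π²)^(1/3).
μT²/4π² = 9.386×10¹⁴ × (2.398×10⁴)² / 39.48 = 1.367×10²² m³.
a = 2.391×10⁷ m = 23911 km.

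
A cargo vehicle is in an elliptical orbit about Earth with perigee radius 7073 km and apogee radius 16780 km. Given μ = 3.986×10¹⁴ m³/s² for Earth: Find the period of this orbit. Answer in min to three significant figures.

T ≈ 216 min

Semi-major axis a = (r_p + r_a)/2 = (7073.0 + 16780)/2 = 11926 km = 1.193×10⁷ m.
By Kepler's third law T = 2π√(a³/μ) = 2π × 2.063×10³ = 1.296×10⁴ s.
= 216.0 min.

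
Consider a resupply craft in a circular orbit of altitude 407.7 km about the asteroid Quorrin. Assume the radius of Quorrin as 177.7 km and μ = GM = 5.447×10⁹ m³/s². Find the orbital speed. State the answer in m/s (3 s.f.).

v ≈ 96.5 m/s

r = 177.7 + 407.7 = 585.40 km = 5.8540×10⁵ m.
For a circular orbit v = √(μ/r) = √(5.447×10⁹ / 5.854×10⁵) = √(9.305×10³) = 96.46 m/s.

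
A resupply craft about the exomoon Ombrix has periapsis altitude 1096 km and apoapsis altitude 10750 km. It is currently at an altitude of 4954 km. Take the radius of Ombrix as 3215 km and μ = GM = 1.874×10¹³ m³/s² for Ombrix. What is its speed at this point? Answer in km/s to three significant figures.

v ≈ 1.59 km/s

r_p = 3215 + 1096 = 4311.0 km = 4.3110×10⁶ m.
r_a = 3215 + 10750 = 13965 km = 1.3965×10⁷ m.
r = 3215 + 4954 = 8169.0 km = 8.169×10⁶ m.
Semi-major axis a = (r_p + r_a)/2 = 9138.0 km = 9.138×10⁶ m.
Vis-viva: v² = μ(2/r − 1/a) = 1.874×10¹³ × (2.448×10⁻⁷ − 1.094×10⁻⁷) = 2.537×10⁶ m²/s².
v = 1593 m/s = 1.593 km/s.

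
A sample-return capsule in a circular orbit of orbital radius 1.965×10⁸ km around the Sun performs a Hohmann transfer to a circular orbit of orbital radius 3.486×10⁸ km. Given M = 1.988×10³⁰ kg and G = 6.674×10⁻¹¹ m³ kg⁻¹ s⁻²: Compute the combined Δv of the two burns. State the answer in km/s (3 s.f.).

μ = GM = 6.674×10⁻¹¹ × 1.988×10³⁰ = 1.327×10²⁰ m³/s².
r₁ = 1.965×10⁸ km = 1.965×10¹¹ m.
r₂ = 3.486×10⁸ km = 3.486×10¹¹ m.
Transfer ellipse a_t = (r₁ + r₂)/2 = 2.726×10¹¹ m.
At r₁: circular v_c1 = √(μ/r₁) = 25980 m/s; transfer-perihelion v_p = √[μ(2/r₁ − 1/a_t)] = 29390 m/s.
Δv₁ = v_p − v_c1 = 3403 m/s.
At r₂: circular v_c2 = √(μ/r₂) = 19510 m/s; transfer-aphelion v_a = √[μ(2/r₂ − 1/a_t)] = 16570 m/s.
Δv₂ = v_c2 − v_a = 2944 m/s.
Total Δv = Δv₁ + Δv₂ = 6346 m/s = 6.346 km/s.

Δv_total ≈ 6.35 km/s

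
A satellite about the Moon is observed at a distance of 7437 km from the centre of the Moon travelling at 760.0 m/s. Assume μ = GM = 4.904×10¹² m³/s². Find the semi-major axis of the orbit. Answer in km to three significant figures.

a ≈ 6620 km

r = 7.437×10⁶ m.
Specific orbital energy ε = v²/2 − μ/r = (760.0)²/2 − 4.904×10¹²/7.437×10⁶ = -3.706×10⁵ J/kg.
Since ε = −μ/(2a), a = −μ/(2ε) = 6.616×10⁶ m = 6616.2 km.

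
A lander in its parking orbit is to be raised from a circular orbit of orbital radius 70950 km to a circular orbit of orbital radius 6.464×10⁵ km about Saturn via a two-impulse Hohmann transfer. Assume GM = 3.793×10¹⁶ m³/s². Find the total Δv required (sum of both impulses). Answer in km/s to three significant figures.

r₁ = 70950 km = 7.095×10⁷ m.
r₂ = 6.464×10⁵ km = 6.464×10⁸ m.
Transfer ellipse a_t = (r₁ + r₂)/2 = 3.587×10⁸ m.
At r₁: circular v_c1 = √(μ/r₁) = 23120 m/s; transfer-perikrone v_p = √[μ(2/r₁ − 1/a_t)] = 31040 m/s.
Δv₁ = v_p − v_c1 = 7918 m/s.
At r₂: circular v_c2 = √(μ/r₂) = 7660 m/s; transfer-apokrone v_a = √[μ(2/r₂ − 1/a_t)] = 3407 m/s.
Δv₂ = v_c2 − v_a = 4253 m/s.
Total Δv = Δv₁ + Δv₂ = 12170 m/s = 12.17 km/s.

Δv_total ≈ 12.2 km/s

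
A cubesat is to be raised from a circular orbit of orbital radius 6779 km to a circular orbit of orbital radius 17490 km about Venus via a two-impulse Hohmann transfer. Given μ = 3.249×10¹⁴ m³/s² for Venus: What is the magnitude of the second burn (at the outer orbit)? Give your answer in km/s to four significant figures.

r₁ = 6779 km = 6.779×10⁶ m.
r₂ = 17490 km = 1.749×10⁷ m.
Transfer ellipse a_t = (r₁ + r₂)/2 = 1.213×10⁷ m.
At r₁: circular v_c1 = √(μ/r₁) = 6923 m/s; transfer-periapsis v_p = √[μ(2/r₁ − 1/a_t)] = 8311 m/s.
At r₂: circular v_c2 = √(μ/r₂) = 4310 m/s; transfer-apoapsis v_a = √[μ(2/r₂ − 1/a_t)] = 3221 m/s.
Δv₂ = v_c2 − v_a = 1089 m/s.
= 1.089 km/s.

Δv ≈ 1.089 km/s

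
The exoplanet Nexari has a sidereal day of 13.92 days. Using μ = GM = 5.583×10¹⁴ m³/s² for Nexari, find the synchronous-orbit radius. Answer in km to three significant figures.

r_sync ≈ 2.73×10⁵ km

T = 13.92 days = 1.203×10⁶ s.
A synchronous orbit has period T, so by Kepler's third law a = (μT²/4π²)^(1/3).
μT²/4π² = 5.583×10¹⁴ × (1.203×10⁶)² / 39.48 = 2.046×10²⁵ m³.
a = 2.735×10⁸ m = 2.7349×10⁵ km.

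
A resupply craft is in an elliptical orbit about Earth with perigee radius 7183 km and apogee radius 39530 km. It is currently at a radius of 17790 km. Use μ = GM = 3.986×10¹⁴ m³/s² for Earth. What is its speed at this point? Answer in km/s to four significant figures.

v ≈ 5.267 km/s

Semi-major axis a = (r_p + r_a)/2 = 23356 km = 2.336×10⁷ m.
Vis-viva: v² = μ(2/r − 1/a) = 3.986×10¹⁴ × (1.124×10⁻⁷ − 4.281×10⁻⁸) = 2.775×10⁷ m²/s².
v = 5267 m/s = 5.267 km/s.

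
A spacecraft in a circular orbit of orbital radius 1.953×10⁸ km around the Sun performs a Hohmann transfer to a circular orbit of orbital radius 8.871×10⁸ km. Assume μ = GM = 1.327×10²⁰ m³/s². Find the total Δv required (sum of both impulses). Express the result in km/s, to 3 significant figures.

r₁ = 1.953×10⁸ km = 1.953×10¹¹ m.
r₂ = 8.871×10⁸ km = 8.871×10¹¹ m.
Transfer ellipse a_t = (r₁ + r₂)/2 = 5.412×10¹¹ m.
At r₁: circular v_c1 = √(μ/r₁) = 26070 m/s; transfer-perihelion v_p = √[μ(2/r₁ − 1/a_t)] = 33370 m/s.
Δv₁ = v_p − v_c1 = 7306 m/s.
At r₂: circular v_c2 = √(μ/r₂) = 12230 m/s; transfer-aphelion v_a = √[μ(2/r₂ − 1/a_t)] = 7347 m/s.
Δv₂ = v_c2 − v_a = 4883 m/s.
Total Δv = Δv₁ + Δv₂ = 12190 m/s = 12.19 km/s.

Δv_total ≈ 12.2 km/s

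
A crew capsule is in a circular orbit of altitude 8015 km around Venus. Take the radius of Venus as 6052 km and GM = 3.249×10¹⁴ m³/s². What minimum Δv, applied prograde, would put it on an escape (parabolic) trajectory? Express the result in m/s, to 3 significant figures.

Δv ≈ 1990 m/s

r = 6052 + 8015 = 14067 km = 1.4067×10⁷ m.
Circular speed v_c = √(μ/r) = 4806 m/s.
Escape speed v_esc = √(2μ/r) = √2 × v_c = 6797 m/s.
Δv = v_esc − v_c = 1991 m/s.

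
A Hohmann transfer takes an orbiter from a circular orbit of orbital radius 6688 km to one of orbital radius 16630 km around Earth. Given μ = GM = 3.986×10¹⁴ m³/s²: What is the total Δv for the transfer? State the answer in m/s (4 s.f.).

r₁ = 6688 km = 6.688×10⁶ m.
r₂ = 16630 km = 1.663×10⁷ m.
Transfer ellipse a_t = (r₁ + r₂)/2 = 1.166×10⁷ m.
At r₁: circular v_c1 = √(μ/r₁) = 7720 m/s; transfer-perigee v_p = √[μ(2/r₁ − 1/a_t)] = 9220 m/s.
Δv₁ = v_p − v_c1 = 1500 m/s.
At r₂: circular v_c2 = √(μ/r₂) = 4896 m/s; transfer-apogee v_a = √[μ(2/r₂ − 1/a_t)] = 3708 m/s.
Δv₂ = v_c2 − v_a = 1188 m/s.
Total Δv = Δv₁ + Δv₂ = 2688 m/s.

Δv_total ≈ 2688 m/s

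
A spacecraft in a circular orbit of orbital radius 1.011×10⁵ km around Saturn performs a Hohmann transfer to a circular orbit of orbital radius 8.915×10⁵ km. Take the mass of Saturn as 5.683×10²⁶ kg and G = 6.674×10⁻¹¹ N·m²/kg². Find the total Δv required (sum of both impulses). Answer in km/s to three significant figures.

μ = GM = 6.674×10⁻¹¹ × 5.683×10²⁶ = 3.793×10¹⁶ m³/s².
r₁ = 1.011×10⁵ km = 1.011×10⁸ m.
r₂ = 8.915×10⁵ km = 8.915×10⁸ m.
Transfer ellipse a_t = (r₁ + r₂)/2 = 4.963×10⁸ m.
At r₁: circular v_c1 = √(μ/r₁) = 19370 m/s; transfer-perikrone v_p = √[μ(2/r₁ − 1/a_t)] = 25960 m/s.
Δv₁ = v_p − v_c1 = 6590 m/s.
At r₂: circular v_c2 = √(μ/r₂) = 6523 m/s; transfer-apokrone v_a = √[μ(2/r₂ − 1/a_t)] = 2944 m/s.
Δv₂ = v_c2 − v_a = 3579 m/s.
Total Δv = Δv₁ + Δv₂ = 10170 m/s = 10.17 km/s.

Δv_total ≈ 10.2 km/s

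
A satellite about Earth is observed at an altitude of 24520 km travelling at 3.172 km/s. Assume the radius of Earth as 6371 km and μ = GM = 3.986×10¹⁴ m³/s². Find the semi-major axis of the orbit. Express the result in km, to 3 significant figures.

r = 6371 + 24520 = 30891 km = 3.089×10⁷ m.
Vis-viva rearranged: 1/a = 2/r − v²/μ = 6.474×10⁻⁸ − 2.524×10⁻⁸ = 3.950×10⁻⁸ m⁻¹.
a = 2.532×10⁷ m = 25316 km.

a ≈ 25300 km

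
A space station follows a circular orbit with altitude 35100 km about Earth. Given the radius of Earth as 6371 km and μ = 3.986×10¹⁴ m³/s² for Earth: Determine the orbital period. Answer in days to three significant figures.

r = 6371 + 35100 = 41471 km = 4.1471×10⁷ m.
Kepler's third law: T = 2π√(r³/μ) = 2π√((4.147×10⁷)³ / 3.986×10¹⁴).
r³/μ = 1.789×10⁸ s², so T = 2π × 1.338×10⁴ = 8.405×10⁴ s.
Converting: 8.405×10⁴ s ÷ 86400 = 0.9728 days.

T ≈ 0.973 days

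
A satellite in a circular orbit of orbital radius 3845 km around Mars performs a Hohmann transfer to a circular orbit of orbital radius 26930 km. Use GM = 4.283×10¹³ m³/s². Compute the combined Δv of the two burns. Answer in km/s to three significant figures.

r₁ = 3845 km = 3.845×10⁶ m.
r₂ = 26930 km = 2.693×10⁷ m.
Transfer ellipse a_t = (r₁ + r₂)/2 = 1.539×10⁷ m.
At r₁: circular v_c1 = √(μ/r₁) = 3338 m/s; transfer-periapsis v_p = √[μ(2/r₁ − 1/a_t)] = 4415 m/s.
Δv₁ = v_p − v_c1 = 1078 m/s.
At r₂: circular v_c2 = √(μ/r₂) = 1261 m/s; transfer-apoapsis v_a = √[μ(2/r₂ − 1/a_t)] = 630.4 m/s.
Δv₂ = v_c2 − v_a = 630.7 m/s.
Total Δv = Δv₁ + Δv₂ = 1708 m/s = 1.708 km/s.

Δv_total ≈ 1.71 km/s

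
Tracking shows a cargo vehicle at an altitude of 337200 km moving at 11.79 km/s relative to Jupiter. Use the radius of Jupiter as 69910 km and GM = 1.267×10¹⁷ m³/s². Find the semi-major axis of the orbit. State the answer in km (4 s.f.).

a ≈ 2.621×10⁵ km

r = 69910 + 337200 = 4.0711×10⁵ km = 4.071×10⁸ m.
Vis-viva rearranged: 1/a = 2/r − v²/μ = 4.913×10⁻⁹ − 1.097×10⁻⁹ = 3.816×10⁻⁹ m⁻¹.
a = 2.621×10⁸ m = 2.6208×10⁵ km.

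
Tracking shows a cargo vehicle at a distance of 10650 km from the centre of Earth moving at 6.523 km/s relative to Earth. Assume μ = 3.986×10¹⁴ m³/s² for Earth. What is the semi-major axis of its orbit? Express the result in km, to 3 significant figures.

a ≈ 12300 km

r = 1.065×10⁷ m.
Specific orbital energy ε = v²/2 − μ/r = (6523)²/2 − 3.986×10¹⁴/1.065×10⁷ = -1.615×10⁷ J/kg.
Since ε = −μ/(2a), a = −μ/(2ε) = 1.234×10⁷ m = 12339 km.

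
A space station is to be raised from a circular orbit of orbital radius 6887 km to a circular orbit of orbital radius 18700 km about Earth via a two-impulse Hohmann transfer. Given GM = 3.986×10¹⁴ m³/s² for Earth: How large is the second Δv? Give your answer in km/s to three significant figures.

Δv ≈ 1.23 km/s

r₁ = 6887 km = 6.887×10⁶ m.
r₂ = 18700 km = 1.870×10⁷ m.
Transfer ellipse a_t = (r₁ + r₂)/2 = 1.279×10⁷ m.
At r₁: circular v_c1 = √(μ/r₁) = 7608 m/s; transfer-perigee v_p = √[μ(2/r₁ − 1/a_t)] = 9198 m/s.
At r₂: circular v_c2 = √(μ/r₂) = 4617 m/s; transfer-apogee v_a = √[μ(2/r₂ − 1/a_t)] = 3387 m/s.
Δv₂ = v_c2 − v_a = 1229 m/s.
= 1.229 km/s.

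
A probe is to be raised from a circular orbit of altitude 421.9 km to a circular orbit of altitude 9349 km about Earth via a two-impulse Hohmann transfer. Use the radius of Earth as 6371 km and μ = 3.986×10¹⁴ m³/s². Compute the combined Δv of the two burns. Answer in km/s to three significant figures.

Δv_total ≈ 2.52 km/s

r₁ = 6371 + 421.9 = 6792.9 km = 6.7929×10⁶ m.
r₂ = 6371 + 9349 = 15720 km = 1.5720×10⁷ m.
Transfer ellipse a_t = (r₁ + r₂)/2 = 1.126×10⁷ m.
At r₁: circular v_c1 = √(μ/r₁) = 7660 m/s; transfer-perigee v_p = √[μ(2/r₁ − 1/a_t)] = 9052 m/s.
Δv₁ = v_p − v_c1 = 1392 m/s.
At r₂: circular v_c2 = √(μ/r₂) = 5035 m/s; transfer-apogee v_a = √[μ(2/r₂ − 1/a_t)] = 3912 m/s.
Δv₂ = v_c2 − v_a = 1124 m/s.
Total Δv = Δv₁ + Δv₂ = 2516 m/s = 2.516 km/s.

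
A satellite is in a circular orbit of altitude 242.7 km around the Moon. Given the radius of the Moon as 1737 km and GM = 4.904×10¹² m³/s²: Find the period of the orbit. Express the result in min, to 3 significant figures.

r = 1737 + 242.7 = 1979.7 km = 1.9797×10⁶ m.
Kepler's third law: T = 2π√(r³/μ) = 2π√((1.980×10⁶)³ / 4.904×10¹²).
r³/μ = 1.582×10⁶ s², so T = 2π × 1.258×10³ = 7.903×10³ s.
Converting: 7.903×10³ s ÷ 60.00 = 131.7 min.

T ≈ 132 min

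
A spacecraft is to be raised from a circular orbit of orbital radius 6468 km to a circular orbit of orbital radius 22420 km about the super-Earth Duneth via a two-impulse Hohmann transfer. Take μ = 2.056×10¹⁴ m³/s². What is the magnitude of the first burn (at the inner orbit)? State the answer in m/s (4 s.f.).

r₁ = 6468 km = 6.468×10⁶ m.
r₂ = 22420 km = 2.242×10⁷ m.
Transfer ellipse a_t = (r₁ + r₂)/2 = 1.444×10⁷ m.
At r₁: circular v_c1 = √(μ/r₁) = 5638 m/s; transfer-periapsis v_p = √[μ(2/r₁ − 1/a_t)] = 7024 m/s.
Δv₁ = v_p − v_c1 = 1386 m/s.

Δv ≈ 1386 m/s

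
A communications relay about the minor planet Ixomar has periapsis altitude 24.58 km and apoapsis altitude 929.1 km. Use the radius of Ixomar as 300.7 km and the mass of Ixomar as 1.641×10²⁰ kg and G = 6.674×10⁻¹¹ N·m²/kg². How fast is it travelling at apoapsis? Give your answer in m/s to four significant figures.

v ≈ 61.04 m/s

μ = GM = 6.674×10⁻¹¹ × 1.641×10²⁰ = 1.095×10¹⁰ m³/s².
r_p = 300.7 + 24.58 = 325.28 km = 3.2528×10⁵ m.
r_a = 300.7 + 929.1 = 1229.8 km = 1.2298×10⁶ m.
Semi-major axis a = (r_p + r_a)/2 = 777.54 km = 7.775×10⁵ m.
Vis-viva: v² = μ(2/r − 1/a) = 1.095×10¹⁰ × (1.626×10⁻⁶ − 1.286×10⁻⁶) = 3.726×10³ m²/s².
v = 61.04 m/s.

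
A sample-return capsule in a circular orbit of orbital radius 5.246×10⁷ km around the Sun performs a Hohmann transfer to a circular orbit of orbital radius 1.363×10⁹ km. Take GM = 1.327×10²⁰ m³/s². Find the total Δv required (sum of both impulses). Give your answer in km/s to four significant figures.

r₁ = 5.246×10⁷ km = 5.246×10¹⁰ m.
r₂ = 1.363×10⁹ km = 1.363×10¹² m.
Transfer ellipse a_t = (r₁ + r₂)/2 = 7.077×10¹¹ m.
At r₁: circular v_c1 = √(μ/r₁) = 50290 m/s; transfer-perihelion v_p = √[μ(2/r₁ − 1/a_t)] = 69800 m/s.
Δv₁ = v_p − v_c1 = 19500 m/s.
At r₂: circular v_c2 = √(μ/r₂) = 9867 m/s; transfer-aphelion v_a = √[μ(2/r₂ − 1/a_t)] = 2686 m/s.
Δv₂ = v_c2 − v_a = 7181 m/s.
Total Δv = Δv₁ + Δv₂ = 26680 m/s = 26.68 km/s.

Δv_total ≈ 26.68 km/s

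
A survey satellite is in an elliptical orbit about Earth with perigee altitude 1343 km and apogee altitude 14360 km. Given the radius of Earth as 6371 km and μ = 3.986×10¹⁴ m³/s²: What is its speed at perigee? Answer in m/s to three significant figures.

r_p = 6371 + 1343 = 7714.0 km = 7.7140×10⁶ m.
r_a = 6371 + 14360 = 20731 km = 2.0731×10⁷ m.
Semi-major axis a = (r_p + r_a)/2 = 14222 km = 1.422×10⁷ m.
Vis-viva: v² = μ(2/r − 1/a) = 3.986×10¹⁴ × (2.593×10⁻⁷ − 7.031×10⁻⁸) = 7.532×10⁷ m²/s².
v = 8679 m/s.

v ≈ 8680 m/s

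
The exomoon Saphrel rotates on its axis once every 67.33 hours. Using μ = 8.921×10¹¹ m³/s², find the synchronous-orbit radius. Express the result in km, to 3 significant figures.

r_sync ≈ 11000 km

T = 67.33 hours = 2.424×10⁵ s.
A synchronous orbit has period T, so by Kepler's third law a = (μT²/4π²)^(1/3).
μT²/4π² = 8.921×10¹¹ × (2.424×10⁵)² / 39.48 = 1.328×10²¹ m³.
a = 1.099×10⁷ m = 10991 km.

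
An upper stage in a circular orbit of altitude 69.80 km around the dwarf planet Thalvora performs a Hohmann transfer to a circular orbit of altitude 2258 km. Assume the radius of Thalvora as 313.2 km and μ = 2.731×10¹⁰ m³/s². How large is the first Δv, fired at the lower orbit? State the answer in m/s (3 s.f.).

r₁ = 313.2 + 69.80 = 383.00 km = 3.8300×10⁵ m.
r₂ = 313.2 + 2258 = 2571.2 km = 2.5712×10⁶ m.
Transfer ellipse a_t = (r₁ + r₂)/2 = 1.477×10⁶ m.
At r₁: circular v_c1 = √(μ/r₁) = 267.0 m/s; transfer-periapsis v_p = √[μ(2/r₁ − 1/a_t)] = 352.3 m/s.
Δv₁ = v_p − v_c1 = 85.28 m/s.

Δv ≈ 85.3 m/s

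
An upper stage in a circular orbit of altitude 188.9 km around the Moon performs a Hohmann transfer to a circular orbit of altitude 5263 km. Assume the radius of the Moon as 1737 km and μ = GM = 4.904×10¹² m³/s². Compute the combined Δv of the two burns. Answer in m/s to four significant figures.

Δv_total ≈ 689.9 m/s

r₁ = 1737 + 188.9 = 1925.9 km = 1.9259×10⁶ m.
r₂ = 1737 + 5263 = 7000.0 km = 7.0000×10⁶ m.
Transfer ellipse a_t = (r₁ + r₂)/2 = 4.463×10⁶ m.
At r₁: circular v_c1 = √(μ/r₁) = 1596 m/s; transfer-perilune v_p = √[μ(2/r₁ − 1/a_t)] = 1998 m/s.
Δv₁ = v_p − v_c1 = 402.7 m/s.
At r₂: circular v_c2 = √(μ/r₂) = 837.0 m/s; transfer-apolune v_a = √[μ(2/r₂ − 1/a_t)] = 549.8 m/s.
Δv₂ = v_c2 − v_a = 287.2 m/s.
Total Δv = Δv₁ + Δv₂ = 689.9 m/s.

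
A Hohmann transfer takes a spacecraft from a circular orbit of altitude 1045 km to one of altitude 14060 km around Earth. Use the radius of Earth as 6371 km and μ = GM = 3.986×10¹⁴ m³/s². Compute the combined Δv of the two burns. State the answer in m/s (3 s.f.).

r₁ = 6371 + 1045 = 7416.0 km = 7.4160×10⁶ m.
r₂ = 6371 + 14060 = 20431 km = 2.0431×10⁷ m.
Transfer ellipse a_t = (r₁ + r₂)/2 = 1.392×10⁷ m.
At r₁: circular v_c1 = √(μ/r₁) = 7331 m/s; transfer-perigee v_p = √[μ(2/r₁ − 1/a_t)] = 8881 m/s.
Δv₁ = v_p − v_c1 = 1549 m/s.
At r₂: circular v_c2 = √(μ/r₂) = 4417 m/s; transfer-apogee v_a = √[μ(2/r₂ − 1/a_t)] = 3224 m/s.
Δv₂ = v_c2 − v_a = 1193 m/s.
Total Δv = Δv₁ + Δv₂ = 2743 m/s.

Δv_total ≈ 2740 m/s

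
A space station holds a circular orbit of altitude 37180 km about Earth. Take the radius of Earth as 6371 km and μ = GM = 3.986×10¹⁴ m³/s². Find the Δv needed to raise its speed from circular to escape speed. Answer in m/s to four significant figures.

Δv ≈ 1253 m/s

r = 6371 + 37180 = 43551 km = 4.3551×10⁷ m.
Circular speed v_c = √(μ/r) = 3025 m/s.
Escape speed v_esc = √(2μ/r) = √2 × v_c = 4278 m/s.
Δv = v_esc − v_c = 1253 m/s.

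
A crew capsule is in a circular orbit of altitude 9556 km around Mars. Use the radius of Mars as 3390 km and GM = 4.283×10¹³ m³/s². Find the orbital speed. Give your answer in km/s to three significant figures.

v ≈ 1.82 km/s

r = 3390 + 9556 = 12946 km = 1.2946×10⁷ m.
For a circular orbit v = √(μ/r) = √(4.283×10¹³ / 1.295×10⁷) = √(3.308×10⁶) = 1819 m/s.
That is 1.819 km/s.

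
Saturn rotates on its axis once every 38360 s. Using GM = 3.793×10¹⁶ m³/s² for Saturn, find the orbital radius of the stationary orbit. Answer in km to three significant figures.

A synchronous orbit has period T, so by Kepler's third law a = (μT²/4π²)^(1/3).
μT²/4π² = 3.793×10¹⁶ × (3.836×10⁴)² / 39.48 = 1.414×10²⁴ m³.
a = 1.122×10⁸ m = 1.1223×10⁵ km.

r_sync ≈ 1.12×10⁵ km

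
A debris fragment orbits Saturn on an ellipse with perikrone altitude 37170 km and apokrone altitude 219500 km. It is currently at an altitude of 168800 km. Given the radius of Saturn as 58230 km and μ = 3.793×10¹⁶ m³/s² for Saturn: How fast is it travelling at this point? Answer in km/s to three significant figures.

v ≈ 11.4 km/s

r_p = 58230 + 37170 = 95400 km = 9.5400×10⁷ m.
r_a = 58230 + 219500 = 277730 km = 2.7773×10⁸ m.
r = 58230 + 168800 = 2.2703×10⁵ km = 2.270×10⁸ m.
Semi-major axis a = (r_p + r_a)/2 = 1.8656×10⁵ km = 1.866×10⁸ m.
Vis-viva: v² = μ(2/r − 1/a) = 3.793×10¹⁶ × (8.809×10⁻⁹ − 5.360×10⁻⁹) = 1.308×10⁸ m²/s².
v = 11440 m/s = 11.44 km/s.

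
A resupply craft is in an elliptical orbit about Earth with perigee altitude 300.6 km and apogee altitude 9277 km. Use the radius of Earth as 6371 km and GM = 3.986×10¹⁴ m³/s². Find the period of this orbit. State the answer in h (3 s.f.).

r_p = 6371 + 300.6 = 6671.6 km = 6.6716×10⁶ m.
r_a = 6371 + 9277 = 15648 km = 1.5648×10⁷ m.
Semi-major axis a = (r_p + r_a)/2 = (6671.6 + 15648)/2 = 11160 km = 1.116×10⁷ m.
By Kepler's third law T = 2π√(a³/μ) = 2π × 1.867×10³ = 1.173×10⁴ s.
= 3.259 h.

T ≈ 3.26 h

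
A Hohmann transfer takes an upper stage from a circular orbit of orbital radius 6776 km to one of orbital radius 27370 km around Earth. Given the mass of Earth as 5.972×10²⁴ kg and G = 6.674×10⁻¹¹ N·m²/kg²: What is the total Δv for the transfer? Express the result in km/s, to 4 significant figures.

μ = GM = 6.674×10⁻¹¹ × 5.972×10²⁴ = 3.986×10¹⁴ m³/s².
r₁ = 6776 km = 6.776×10⁶ m.
r₂ = 27370 km = 2.737×10⁷ m.
Transfer ellipse a_t = (r₁ + r₂)/2 = 1.707×10⁷ m.
At r₁: circular v_c1 = √(μ/r₁) = 7669 m/s; transfer-perigee v_p = √[μ(2/r₁ − 1/a_t)] = 9711 m/s.
Δv₁ = v_p − v_c1 = 2041 m/s.
At r₂: circular v_c2 = √(μ/r₂) = 3816 m/s; transfer-apogee v_a = √[μ(2/r₂ − 1/a_t)] = 2404 m/s.
Δv₂ = v_c2 − v_a = 1412 m/s.
Total Δv = Δv₁ + Δv₂ = 3453 m/s = 3.453 km/s.

Δv_total ≈ 3.453 km/s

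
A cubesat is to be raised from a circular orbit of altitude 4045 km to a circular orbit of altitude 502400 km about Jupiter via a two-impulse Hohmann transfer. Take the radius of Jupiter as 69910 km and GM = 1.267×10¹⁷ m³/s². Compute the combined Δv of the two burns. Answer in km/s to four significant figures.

Δv_total ≈ 21.45 km/s

r₁ = 69910 + 4045 = 73955 km = 7.3955×10⁷ m.
r₂ = 69910 + 502400 = 572310 km = 5.7231×10⁸ m.
Transfer ellipse a_t = (r₁ + r₂)/2 = 3.231×10⁸ m.
At r₁: circular v_c1 = √(μ/r₁) = 41390 m/s; transfer-perijove v_p = √[μ(2/r₁ − 1/a_t)] = 55080 m/s.
Δv₁ = v_p − v_c1 = 13690 m/s.
At r₂: circular v_c2 = √(μ/r₂) = 14880 m/s; transfer-apojove v_a = √[μ(2/r₂ − 1/a_t)] = 7118 m/s.
Δv₂ = v_c2 − v_a = 7761 m/s.
Total Δv = Δv₁ + Δv₂ = 21450 m/s = 21.45 km/s.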